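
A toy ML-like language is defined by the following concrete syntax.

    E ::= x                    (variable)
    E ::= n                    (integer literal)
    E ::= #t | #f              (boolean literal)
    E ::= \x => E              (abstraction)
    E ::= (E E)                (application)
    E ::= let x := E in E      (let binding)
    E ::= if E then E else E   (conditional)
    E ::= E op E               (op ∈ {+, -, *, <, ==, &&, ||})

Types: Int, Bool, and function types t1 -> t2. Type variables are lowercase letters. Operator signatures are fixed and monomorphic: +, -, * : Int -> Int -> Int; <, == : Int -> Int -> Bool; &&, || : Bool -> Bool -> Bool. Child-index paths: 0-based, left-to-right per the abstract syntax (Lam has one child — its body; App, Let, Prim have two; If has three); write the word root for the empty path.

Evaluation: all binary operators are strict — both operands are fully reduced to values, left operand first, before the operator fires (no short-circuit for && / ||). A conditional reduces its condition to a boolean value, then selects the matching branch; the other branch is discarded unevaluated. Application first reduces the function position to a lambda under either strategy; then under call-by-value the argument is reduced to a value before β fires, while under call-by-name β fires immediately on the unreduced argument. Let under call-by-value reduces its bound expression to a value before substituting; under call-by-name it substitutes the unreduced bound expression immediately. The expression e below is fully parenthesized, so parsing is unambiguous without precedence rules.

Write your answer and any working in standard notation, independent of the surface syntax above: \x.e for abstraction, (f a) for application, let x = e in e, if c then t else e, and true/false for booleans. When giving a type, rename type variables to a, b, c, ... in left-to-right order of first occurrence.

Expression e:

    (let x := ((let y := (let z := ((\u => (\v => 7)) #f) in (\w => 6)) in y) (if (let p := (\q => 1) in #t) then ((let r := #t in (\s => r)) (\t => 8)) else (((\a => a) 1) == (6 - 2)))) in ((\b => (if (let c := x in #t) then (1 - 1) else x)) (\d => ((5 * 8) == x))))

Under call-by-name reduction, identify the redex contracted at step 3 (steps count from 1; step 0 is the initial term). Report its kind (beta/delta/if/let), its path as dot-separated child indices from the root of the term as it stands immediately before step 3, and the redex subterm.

Derivation:
step 0: (let x = ((let y = (let z = ((\u.(\v.7)) false) in (\w.6)) in y) (if (let p = (\q.1) in true) then ((let r = true in (\s.r)) (\t.8)) else (((\a.a) 1) == (6 - 2)))) in ((\b.(if (let c = x in true) then (1 - 1) else x)) (\d.((5 * 8) == x))))
step 1: [let@root] ((\b.(if (let c = ((let y = (let z = ((\u.(\v.7)) false) in (\w.6)) in y) (if (let p = (\q.1) in true) then ((let r = true in (\s.r)) (\t.8)) else (((\a.a) 1) == (6 - 2)))) in true) then (1 - 1) else ((let y = (let z = ((\u.(\v.7)) false) in (\w.6)) in y) (if (let p = (\q.1) in true) then ((let r = true in (\s.r)) (\t.8)) else (((\a.a) 1) == (6 - 2)))))) (\d.((5 * 8) == ((let y = (let z = ((\u.(\v.7)) false) in (\w.6)) in y) (if (let p = (\q.1) in true) then ((let r = true in (\s.r)) (\t.8)) else (((\a.a) 1) == (6 - 2)))))))
step 2: [beta@root] (if (let c = ((let y = (let z = ((\u.(\v.7)) false) in (\w.6)) in y) (if (let p = (\q.1) in true) then ((let r = true in (\s.r)) (\t.8)) else (((\a.a) 1) == (6 - 2)))) in true) then (1 - 1) else ((let y = (let z = ((\u.(\v.7)) false) in (\w.6)) in y) (if (let p = (\q.1) in true) then ((let r = true in (\s.r)) (\t.8)) else (((\a.a) 1) == (6 - 2)))))
step 3: [let@0] (if true then (1 - 1) else ((let y = (let z = ((\u.(\v.7)) false) in (\w.6)) in y) (if (let p = (\q.1) in true) then ((let r = true in (\s.r)) (\t.8)) else (((\a.a) 1) == (6 - 2)))))

Answer: let at 0 : (let c = ((let y = (let z = ((\u.(\v.7)) false) in (\w.6)) in y) (if (let p = (\q.1) in true) then ((let r = true in (\s.r)) (\t.8)) else (((\a.a) 1) == (6 - 2)))) in true)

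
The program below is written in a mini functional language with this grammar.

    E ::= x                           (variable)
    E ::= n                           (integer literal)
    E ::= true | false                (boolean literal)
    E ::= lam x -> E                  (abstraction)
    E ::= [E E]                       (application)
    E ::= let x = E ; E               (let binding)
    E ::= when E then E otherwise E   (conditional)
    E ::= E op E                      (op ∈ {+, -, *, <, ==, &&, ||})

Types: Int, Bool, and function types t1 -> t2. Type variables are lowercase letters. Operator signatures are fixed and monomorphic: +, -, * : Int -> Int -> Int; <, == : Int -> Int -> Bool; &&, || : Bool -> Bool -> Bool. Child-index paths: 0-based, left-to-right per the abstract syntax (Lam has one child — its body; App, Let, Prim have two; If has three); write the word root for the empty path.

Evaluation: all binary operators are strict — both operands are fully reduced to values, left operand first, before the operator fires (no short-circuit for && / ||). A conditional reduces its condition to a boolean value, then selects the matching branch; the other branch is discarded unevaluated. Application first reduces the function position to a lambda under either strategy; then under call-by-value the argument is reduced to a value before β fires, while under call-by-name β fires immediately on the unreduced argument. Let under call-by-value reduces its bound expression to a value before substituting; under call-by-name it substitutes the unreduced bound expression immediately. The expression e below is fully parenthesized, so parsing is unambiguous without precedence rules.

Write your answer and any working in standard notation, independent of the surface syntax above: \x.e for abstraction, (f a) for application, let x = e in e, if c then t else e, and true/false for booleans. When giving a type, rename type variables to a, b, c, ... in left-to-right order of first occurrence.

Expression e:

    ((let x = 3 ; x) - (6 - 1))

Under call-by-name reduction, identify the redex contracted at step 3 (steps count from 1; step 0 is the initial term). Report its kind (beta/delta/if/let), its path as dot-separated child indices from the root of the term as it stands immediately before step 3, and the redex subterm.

Derivation:
step 0: ((let x = 3 in x) - (6 - 1))
step 1: [let@0] (3 - (6 - 1))
step 2: [delta@1] (3 - 5)
step 3: [delta@root] -2

Answer: delta at root : (3 - 5)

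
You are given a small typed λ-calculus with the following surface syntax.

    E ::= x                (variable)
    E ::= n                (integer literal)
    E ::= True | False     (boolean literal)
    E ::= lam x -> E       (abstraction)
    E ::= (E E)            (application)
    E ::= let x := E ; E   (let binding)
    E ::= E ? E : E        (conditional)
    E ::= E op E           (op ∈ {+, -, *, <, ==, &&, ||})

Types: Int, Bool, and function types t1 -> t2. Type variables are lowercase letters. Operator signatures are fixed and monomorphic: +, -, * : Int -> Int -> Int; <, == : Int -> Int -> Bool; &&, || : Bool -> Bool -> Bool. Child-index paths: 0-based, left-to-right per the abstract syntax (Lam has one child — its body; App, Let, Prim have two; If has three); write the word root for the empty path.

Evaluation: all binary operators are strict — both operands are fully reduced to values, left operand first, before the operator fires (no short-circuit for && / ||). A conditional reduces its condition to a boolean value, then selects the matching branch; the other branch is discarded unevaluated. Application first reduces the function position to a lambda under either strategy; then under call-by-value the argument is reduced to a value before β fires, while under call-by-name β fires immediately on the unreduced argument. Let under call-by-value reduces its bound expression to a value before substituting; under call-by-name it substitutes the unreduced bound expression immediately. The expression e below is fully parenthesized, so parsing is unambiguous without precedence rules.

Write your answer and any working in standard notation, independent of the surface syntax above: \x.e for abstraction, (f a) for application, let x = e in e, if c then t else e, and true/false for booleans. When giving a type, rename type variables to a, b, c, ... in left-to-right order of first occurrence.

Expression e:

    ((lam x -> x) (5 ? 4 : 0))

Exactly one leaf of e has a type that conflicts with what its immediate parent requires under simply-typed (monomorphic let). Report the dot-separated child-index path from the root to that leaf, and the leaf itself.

Trace:
x : a
\x._ : a -> a
  unify Int ~ Bool
  FAIL: mismatch Int ~ Bool

Answer: 1.0 : 5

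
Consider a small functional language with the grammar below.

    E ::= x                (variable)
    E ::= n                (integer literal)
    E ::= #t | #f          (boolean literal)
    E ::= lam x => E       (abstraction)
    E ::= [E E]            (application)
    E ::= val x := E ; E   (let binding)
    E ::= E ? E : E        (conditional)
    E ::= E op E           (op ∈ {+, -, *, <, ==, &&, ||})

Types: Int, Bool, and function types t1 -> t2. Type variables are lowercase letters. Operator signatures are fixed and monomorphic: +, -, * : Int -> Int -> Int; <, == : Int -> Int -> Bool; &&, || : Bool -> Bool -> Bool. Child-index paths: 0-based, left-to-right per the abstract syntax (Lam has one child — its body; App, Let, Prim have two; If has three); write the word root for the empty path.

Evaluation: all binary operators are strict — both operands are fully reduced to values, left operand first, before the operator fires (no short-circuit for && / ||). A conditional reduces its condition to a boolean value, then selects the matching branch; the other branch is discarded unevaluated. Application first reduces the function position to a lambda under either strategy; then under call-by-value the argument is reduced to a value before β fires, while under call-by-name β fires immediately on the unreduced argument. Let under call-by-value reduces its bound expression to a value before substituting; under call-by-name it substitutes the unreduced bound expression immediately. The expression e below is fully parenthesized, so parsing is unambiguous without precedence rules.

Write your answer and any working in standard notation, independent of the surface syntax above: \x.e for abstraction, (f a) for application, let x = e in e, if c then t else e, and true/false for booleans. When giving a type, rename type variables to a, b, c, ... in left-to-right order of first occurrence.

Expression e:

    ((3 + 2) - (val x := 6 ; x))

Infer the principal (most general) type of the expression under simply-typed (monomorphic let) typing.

Derivation:
  unify Int ~ Int
  unify Int ~ Int
  unify Int ~ Int
let x : Int
x : Int
  unify Int ~ Int

Answer: Int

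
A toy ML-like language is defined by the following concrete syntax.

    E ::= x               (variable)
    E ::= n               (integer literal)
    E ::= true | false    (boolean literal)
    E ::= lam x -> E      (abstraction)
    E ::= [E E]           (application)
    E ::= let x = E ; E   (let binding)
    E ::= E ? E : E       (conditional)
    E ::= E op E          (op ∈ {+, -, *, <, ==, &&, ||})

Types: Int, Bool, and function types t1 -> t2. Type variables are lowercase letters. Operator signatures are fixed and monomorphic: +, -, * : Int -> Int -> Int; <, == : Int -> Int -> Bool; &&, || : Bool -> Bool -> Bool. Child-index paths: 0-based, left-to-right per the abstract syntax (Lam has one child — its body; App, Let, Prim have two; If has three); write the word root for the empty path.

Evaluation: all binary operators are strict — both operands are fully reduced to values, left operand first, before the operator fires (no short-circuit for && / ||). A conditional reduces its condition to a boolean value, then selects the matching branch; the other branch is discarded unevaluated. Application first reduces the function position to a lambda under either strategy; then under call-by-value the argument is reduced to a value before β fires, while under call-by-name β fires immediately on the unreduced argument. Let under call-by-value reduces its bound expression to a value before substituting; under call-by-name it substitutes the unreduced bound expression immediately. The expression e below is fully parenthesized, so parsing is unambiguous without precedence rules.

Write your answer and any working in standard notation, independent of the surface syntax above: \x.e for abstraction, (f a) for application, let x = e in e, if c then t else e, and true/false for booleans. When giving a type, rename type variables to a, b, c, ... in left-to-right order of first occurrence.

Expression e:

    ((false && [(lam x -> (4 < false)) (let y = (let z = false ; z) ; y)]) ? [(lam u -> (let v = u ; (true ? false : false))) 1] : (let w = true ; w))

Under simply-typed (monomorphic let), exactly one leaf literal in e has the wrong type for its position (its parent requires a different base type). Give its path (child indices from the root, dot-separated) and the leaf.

Answer: 0.1.0.0.1 : false

Trace:
  unify Bool ~ Bool
  unify Int ~ Int
  unify Bool ~ Int
  FAIL: mismatch Bool ~ Int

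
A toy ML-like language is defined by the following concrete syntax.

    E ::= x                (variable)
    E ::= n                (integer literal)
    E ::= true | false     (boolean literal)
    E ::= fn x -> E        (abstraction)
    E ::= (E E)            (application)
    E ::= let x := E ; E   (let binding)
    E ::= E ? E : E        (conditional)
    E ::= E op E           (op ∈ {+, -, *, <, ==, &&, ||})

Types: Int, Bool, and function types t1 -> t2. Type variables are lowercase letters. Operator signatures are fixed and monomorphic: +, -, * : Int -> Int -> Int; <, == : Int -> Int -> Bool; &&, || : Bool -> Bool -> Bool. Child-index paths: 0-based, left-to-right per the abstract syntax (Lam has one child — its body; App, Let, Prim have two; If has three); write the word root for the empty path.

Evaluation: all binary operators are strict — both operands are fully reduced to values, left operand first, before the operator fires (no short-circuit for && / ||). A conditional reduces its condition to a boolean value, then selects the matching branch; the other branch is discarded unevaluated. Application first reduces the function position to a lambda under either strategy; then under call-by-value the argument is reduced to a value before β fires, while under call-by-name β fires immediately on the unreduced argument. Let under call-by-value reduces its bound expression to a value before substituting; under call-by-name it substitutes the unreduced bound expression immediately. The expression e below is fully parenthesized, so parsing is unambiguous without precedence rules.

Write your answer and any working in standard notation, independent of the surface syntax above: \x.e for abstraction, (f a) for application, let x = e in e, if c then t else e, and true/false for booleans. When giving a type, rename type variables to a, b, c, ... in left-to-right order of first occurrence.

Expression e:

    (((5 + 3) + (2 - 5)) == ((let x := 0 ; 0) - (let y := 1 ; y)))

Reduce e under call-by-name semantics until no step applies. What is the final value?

Trace:
step 0: (((5 + 3) + (2 - 5)) == ((let x = 0 in 0) - (let y = 1 in y)))
step 1: [delta@0.0] ((8 + (2 - 5)) == ((let x = 0 in 0) - (let y = 1 in y)))
step 2: [delta@0.1] ((8 + -3) == ((let x = 0 in 0) - (let y = 1 in y)))
step 3: [delta@0] (5 == ((let x = 0 in 0) - (let y = 1 in y)))
step 4: [let@1.0] (5 == (0 - (let y = 1 in y)))
step 5: [let@1.1] (5 == (0 - 1))
step 6: [delta@1] (5 == -1)
step 7: [delta@root] false

Answer: false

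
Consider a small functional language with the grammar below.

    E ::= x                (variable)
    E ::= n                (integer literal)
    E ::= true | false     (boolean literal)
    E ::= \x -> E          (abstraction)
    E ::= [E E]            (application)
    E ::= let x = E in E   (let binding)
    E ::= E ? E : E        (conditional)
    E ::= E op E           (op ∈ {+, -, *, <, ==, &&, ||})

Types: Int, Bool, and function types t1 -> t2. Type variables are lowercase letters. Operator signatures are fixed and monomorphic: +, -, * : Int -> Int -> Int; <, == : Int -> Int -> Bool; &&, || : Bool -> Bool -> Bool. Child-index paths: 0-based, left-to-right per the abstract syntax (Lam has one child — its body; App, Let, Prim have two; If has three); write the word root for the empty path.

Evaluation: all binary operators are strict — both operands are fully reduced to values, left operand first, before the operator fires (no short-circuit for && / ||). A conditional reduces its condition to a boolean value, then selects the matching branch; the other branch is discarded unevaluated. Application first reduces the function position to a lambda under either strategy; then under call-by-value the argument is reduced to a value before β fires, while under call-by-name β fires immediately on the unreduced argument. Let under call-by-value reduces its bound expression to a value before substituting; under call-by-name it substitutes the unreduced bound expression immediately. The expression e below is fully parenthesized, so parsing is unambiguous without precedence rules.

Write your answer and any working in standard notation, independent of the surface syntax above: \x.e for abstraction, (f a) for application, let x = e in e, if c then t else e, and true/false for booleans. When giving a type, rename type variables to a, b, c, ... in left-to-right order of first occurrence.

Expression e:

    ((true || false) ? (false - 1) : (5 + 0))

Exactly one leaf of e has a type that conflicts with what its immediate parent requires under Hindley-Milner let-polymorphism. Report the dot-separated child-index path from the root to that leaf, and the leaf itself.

Answer: 1.0 : false

Derivation:
  unify Bool ~ Bool
  unify Bool ~ Bool
  unify Bool ~ Bool
  unify Bool ~ Int
  FAIL: mismatch Bool ~ Int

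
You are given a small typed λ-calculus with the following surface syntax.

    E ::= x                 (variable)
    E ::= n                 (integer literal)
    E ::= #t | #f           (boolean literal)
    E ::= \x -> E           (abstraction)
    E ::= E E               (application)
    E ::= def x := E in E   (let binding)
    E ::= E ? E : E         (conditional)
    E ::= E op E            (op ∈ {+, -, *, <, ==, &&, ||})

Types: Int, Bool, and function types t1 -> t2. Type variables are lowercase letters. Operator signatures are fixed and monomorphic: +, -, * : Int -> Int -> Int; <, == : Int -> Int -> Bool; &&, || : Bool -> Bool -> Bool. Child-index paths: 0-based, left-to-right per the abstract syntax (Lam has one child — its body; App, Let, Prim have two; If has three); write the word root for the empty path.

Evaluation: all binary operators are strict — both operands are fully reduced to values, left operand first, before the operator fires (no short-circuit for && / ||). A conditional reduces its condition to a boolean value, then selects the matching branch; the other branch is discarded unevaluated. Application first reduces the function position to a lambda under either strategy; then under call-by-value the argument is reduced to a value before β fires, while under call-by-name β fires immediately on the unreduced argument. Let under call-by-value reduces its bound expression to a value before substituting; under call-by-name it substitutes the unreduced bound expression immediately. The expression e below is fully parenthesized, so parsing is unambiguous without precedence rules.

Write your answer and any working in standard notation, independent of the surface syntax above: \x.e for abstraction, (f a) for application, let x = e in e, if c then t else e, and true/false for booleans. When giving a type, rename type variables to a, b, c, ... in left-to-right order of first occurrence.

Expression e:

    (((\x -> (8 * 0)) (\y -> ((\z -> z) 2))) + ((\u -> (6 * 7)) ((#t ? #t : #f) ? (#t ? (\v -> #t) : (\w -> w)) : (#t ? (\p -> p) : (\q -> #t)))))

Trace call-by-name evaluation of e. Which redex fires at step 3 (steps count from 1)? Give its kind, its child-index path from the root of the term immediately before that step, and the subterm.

Trace:
step 0: (((\x.(8 * 0)) (\y.((\z.z) 2))) + ((\u.(6 * 7)) (if (if true then true else false) then (if true then (\v.true) else (\w.w)) else (if true then (\p.p) else (\q.true)))))
step 1: [beta@0] ((8 * 0) + ((\u.(6 * 7)) (if (if true then true else false) then (if true then (\v.true) else (\w.w)) else (if true then (\p.p) else (\q.true)))))
step 2: [delta@0] (0 + ((\u.(6 * 7)) (if (if true then true else false) then (if true then (\v.true) else (\w.w)) else (if true then (\p.p) else (\q.true)))))
step 3: [beta@1] (0 + (6 * 7))

Answer: beta at 1 : ((\u.(6 * 7)) (if (if true then true else false) then (if true then (\v.true) else (\w.w)) else (if true then (\p.p) else (\q.true))))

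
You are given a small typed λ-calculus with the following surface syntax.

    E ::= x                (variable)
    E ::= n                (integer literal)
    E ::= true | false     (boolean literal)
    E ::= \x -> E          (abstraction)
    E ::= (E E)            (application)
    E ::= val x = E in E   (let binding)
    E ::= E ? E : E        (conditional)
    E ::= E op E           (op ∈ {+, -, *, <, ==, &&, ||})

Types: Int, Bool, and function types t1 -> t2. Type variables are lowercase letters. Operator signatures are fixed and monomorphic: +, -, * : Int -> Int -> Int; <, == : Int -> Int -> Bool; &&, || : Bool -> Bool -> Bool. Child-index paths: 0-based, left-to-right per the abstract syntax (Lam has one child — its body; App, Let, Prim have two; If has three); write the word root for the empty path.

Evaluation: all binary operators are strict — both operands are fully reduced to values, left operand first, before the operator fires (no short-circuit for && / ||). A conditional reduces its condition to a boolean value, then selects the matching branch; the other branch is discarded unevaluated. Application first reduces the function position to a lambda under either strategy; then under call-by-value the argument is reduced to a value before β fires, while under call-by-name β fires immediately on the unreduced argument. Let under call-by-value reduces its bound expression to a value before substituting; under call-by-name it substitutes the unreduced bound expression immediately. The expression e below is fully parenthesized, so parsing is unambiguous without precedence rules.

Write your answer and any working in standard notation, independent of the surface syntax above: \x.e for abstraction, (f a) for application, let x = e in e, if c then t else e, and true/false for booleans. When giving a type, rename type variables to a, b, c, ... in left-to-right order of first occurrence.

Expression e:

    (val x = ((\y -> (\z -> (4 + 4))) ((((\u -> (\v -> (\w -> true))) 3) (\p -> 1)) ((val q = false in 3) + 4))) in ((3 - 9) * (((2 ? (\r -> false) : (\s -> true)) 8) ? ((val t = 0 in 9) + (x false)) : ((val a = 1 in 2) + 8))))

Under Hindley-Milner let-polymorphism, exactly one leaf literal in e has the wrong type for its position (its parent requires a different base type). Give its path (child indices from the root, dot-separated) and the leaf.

Trace:
  unify Int ~ Int
  unify Int ~ Int
\z._ : b -> Int
\y._ : a -> b -> Int
\w._ : e -> Bool
\v._ : d -> e -> Bool
\u._ : c -> d -> e -> Bool
  unify c -> d -> e -> Bool ~ Int -> f
  unify c ~ Int
  unify d -> e -> Bool ~ f
_ _ : d -> e -> Bool
\p._ : g -> Int
  unify d -> e -> Bool ~ (g -> Int) -> h
  unify d ~ g -> Int
  unify e -> Bool ~ h
_ _ : e -> Bool
let q : Bool
  unify Int ~ Int
  unify Int ~ Int
  unify e -> Bool ~ Int -> i
  unify e ~ Int
  unify Bool ~ i
_ _ : Bool
  unify a -> b -> Int ~ Bool -> j
  unify a ~ Bool
  unify b -> Int ~ j
_ _ : b -> Int
let x : forall. b -> Int
  unify Int ~ Int
  unify Int ~ Int
  unify Int ~ Int
  unify Int ~ Bool
  FAIL: mismatch Int ~ Bool

Answer: 1.1.0.0.0 : 2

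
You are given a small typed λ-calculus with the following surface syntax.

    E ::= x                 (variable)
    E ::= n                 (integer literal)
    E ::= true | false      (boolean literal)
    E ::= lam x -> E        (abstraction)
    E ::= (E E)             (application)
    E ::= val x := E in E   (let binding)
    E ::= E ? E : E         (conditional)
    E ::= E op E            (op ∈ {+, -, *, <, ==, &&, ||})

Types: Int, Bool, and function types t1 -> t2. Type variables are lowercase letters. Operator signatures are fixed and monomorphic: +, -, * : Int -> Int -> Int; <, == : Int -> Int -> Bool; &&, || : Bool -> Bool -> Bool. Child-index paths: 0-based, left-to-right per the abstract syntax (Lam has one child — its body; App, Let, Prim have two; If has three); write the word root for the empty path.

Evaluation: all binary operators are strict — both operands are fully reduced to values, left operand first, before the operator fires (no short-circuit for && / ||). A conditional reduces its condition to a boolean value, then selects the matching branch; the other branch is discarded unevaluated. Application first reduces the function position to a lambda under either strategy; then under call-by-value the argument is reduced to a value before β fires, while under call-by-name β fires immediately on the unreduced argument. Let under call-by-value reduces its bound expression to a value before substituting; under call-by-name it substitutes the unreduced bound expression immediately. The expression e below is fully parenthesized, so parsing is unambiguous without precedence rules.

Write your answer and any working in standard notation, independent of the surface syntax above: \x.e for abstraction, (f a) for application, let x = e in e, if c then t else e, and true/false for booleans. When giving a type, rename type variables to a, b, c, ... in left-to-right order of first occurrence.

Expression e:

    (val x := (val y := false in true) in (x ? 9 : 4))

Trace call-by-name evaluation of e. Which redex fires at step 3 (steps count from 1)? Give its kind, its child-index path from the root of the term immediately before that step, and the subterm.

Answer: if at root : (if true then 9 else 4)

Derivation:
step 0: (let x = (let y = false in true) in (if x then 9 else 4))
step 1: [let@root] (if (let y = false in true) then 9 else 4)
step 2: [let@0] (if true then 9 else 4)
step 3: [if@root] 9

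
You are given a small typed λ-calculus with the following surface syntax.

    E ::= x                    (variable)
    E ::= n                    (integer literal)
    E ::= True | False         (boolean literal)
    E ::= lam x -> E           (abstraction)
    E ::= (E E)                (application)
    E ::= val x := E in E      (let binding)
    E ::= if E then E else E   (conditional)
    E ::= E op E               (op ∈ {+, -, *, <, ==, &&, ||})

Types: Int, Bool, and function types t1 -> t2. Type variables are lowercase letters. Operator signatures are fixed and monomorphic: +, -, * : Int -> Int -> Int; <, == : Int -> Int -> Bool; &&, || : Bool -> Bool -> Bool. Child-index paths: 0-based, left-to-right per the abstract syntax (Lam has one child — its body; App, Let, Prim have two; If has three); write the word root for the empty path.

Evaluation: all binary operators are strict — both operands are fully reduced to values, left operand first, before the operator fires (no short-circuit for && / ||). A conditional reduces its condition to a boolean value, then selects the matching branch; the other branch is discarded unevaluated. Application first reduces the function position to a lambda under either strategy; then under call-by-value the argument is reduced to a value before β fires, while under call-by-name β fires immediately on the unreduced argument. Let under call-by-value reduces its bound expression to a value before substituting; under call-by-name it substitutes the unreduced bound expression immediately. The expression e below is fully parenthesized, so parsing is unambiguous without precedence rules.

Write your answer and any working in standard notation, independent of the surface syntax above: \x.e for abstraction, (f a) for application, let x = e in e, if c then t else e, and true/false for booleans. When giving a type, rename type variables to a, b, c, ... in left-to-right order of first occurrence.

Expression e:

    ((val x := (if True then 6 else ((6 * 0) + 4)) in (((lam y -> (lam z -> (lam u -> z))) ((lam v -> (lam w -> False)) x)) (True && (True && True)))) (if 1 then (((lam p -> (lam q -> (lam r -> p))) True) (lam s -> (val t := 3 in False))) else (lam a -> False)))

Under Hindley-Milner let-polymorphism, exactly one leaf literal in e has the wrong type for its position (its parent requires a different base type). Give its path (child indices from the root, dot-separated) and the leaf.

Answer: 1.0 : 1

Working:
  unify Bool ~ Bool
  unify Int ~ Int
  unify Int ~ Int
  unify Int ~ Int
  unify Int ~ Int
  unify Int ~ Int
let x : Int
z : b
\u._ : c -> b
\z._ : b -> c -> b
\y._ : a -> b -> c -> b
\w._ : e -> Bool
\v._ : d -> e -> Bool
x : Int
  unify d -> e -> Bool ~ Int -> f
  unify d ~ Int
  unify e -> Bool ~ f
_ _ : e -> Bool
  unify a -> b -> c -> b ~ (e -> Bool) -> g
  unify a ~ e -> Bool
  unify b -> c -> b ~ g
_ _ : b -> c -> b
  unify Bool ~ Bool
  unify Bool ~ Bool
  unify Bool ~ Bool
  unify Bool ~ Bool
  unify b -> c -> b ~ Bool -> h
  unify b ~ Bool
  unify c -> Bool ~ h
_ _ : c -> Bool
  unify Int ~ Bool
  FAIL: mismatch Int ~ Bool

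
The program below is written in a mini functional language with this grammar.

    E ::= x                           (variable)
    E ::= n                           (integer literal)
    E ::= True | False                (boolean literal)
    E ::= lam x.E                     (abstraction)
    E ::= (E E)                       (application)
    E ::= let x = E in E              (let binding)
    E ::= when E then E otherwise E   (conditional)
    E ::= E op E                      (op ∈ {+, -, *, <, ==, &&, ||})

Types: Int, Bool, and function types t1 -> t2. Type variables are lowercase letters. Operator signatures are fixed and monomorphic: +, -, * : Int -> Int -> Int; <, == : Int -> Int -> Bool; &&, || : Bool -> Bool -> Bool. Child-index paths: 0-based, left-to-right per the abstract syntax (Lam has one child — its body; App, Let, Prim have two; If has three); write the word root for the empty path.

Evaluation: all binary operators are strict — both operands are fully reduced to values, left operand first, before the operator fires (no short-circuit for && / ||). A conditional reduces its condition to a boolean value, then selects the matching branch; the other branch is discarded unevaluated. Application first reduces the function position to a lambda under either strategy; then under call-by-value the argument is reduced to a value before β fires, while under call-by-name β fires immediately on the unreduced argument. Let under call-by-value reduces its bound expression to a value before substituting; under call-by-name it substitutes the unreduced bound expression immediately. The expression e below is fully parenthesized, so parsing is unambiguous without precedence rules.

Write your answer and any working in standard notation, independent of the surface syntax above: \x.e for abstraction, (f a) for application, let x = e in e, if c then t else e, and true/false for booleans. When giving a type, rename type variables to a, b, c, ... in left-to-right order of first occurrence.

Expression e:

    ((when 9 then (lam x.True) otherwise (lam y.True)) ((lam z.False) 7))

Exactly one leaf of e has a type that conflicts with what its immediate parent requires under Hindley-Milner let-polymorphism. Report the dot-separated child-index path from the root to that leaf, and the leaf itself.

Trace:
  unify Int ~ Bool
  FAIL: mismatch Int ~ Bool

Answer: 0.0 : 9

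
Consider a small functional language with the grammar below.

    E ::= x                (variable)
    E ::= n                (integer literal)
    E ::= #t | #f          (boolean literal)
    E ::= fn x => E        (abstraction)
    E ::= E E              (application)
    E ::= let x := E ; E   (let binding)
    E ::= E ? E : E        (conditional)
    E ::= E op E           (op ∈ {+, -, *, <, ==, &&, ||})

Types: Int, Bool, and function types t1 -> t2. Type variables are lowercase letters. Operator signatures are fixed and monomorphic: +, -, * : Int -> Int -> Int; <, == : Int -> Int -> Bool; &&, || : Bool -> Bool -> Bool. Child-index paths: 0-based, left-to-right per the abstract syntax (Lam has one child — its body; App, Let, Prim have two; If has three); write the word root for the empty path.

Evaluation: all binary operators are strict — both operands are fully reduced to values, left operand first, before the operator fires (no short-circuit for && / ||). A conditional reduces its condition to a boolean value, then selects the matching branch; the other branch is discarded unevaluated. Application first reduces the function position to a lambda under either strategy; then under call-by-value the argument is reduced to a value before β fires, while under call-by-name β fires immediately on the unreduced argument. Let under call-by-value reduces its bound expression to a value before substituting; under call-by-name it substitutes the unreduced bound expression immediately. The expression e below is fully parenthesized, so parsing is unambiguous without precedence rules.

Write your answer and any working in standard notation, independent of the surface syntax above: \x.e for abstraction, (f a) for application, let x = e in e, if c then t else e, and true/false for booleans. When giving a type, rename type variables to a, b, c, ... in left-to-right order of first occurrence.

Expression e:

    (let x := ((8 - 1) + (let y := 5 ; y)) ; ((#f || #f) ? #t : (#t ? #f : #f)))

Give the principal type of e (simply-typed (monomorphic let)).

Derivation:
  unify Int ~ Int
  unify Int ~ Int
  unify Int ~ Int
let y : Int
y : Int
  unify Int ~ Int
let x : Int
  unify Bool ~ Bool
  unify Bool ~ Bool
  unify Bool ~ Bool
  unify Bool ~ Bool
  unify Bool ~ Bool
  unify Bool ~ Bool

Answer: Bool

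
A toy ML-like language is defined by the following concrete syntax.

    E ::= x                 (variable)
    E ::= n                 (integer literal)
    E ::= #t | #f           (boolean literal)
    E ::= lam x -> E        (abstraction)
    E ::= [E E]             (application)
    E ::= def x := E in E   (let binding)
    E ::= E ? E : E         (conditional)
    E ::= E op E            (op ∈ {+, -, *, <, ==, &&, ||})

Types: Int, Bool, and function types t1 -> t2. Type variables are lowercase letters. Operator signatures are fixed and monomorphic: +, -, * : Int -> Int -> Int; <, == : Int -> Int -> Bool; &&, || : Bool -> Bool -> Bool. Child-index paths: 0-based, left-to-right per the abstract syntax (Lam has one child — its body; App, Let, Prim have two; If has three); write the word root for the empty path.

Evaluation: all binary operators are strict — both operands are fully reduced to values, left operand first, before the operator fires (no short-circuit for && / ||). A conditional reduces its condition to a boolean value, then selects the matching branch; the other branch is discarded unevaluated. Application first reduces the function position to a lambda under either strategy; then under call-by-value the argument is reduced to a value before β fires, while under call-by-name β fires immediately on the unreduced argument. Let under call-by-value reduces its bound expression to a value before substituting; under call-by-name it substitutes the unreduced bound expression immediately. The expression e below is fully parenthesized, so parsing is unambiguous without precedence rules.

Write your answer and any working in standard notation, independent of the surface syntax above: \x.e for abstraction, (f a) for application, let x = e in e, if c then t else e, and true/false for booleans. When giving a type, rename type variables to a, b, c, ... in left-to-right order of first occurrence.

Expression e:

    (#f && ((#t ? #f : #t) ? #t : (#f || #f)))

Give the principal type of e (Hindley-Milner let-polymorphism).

Trace:
  unify Bool ~ Bool
  unify Bool ~ Bool
  unify Bool ~ Bool
  unify Bool ~ Bool
  unify Bool ~ Bool
  unify Bool ~ Bool
  unify Bool ~ Bool
  unify Bool ~ Bool

Answer: Bool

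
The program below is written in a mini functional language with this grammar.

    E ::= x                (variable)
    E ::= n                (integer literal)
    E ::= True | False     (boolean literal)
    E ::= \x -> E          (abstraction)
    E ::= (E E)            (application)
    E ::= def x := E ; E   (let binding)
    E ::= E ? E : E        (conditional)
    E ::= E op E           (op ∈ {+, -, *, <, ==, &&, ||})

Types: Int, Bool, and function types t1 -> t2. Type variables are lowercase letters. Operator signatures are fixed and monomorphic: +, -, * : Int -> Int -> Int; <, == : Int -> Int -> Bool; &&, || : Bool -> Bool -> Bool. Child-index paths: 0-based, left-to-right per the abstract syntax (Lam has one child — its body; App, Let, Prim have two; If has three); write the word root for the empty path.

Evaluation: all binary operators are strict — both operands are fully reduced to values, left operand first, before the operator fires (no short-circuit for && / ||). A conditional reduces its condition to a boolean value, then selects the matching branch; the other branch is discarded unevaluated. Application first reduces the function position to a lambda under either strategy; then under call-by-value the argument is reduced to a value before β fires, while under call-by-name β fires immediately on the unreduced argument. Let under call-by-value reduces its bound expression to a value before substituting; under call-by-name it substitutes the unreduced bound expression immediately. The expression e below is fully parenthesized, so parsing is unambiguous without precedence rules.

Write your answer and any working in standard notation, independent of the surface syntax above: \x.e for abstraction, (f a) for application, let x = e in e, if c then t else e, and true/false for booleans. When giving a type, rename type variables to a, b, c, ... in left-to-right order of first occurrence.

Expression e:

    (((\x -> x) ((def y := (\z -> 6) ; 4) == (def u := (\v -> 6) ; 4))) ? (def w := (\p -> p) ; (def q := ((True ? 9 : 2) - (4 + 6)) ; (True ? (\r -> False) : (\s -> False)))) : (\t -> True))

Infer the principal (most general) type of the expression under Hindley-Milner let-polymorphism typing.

Answer: a -> Bool

Working:
x : a
\x._ : a -> a
\z._ : b -> Int
let y : forall. b -> Int
  unify Int ~ Int
\v._ : c -> Int
let u : forall. c -> Int
  unify Int ~ Int
  unify a -> a ~ Bool -> d
  unify a ~ Bool
  unify Bool ~ d
_ _ : Bool
  unify Bool ~ Bool
p : e
\p._ : e -> e
let w : forall. e -> e
  unify Bool ~ Bool
  unify Int ~ Int
  unify Int ~ Int
  unify Int ~ Int
  unify Int ~ Int
  unify Int ~ Int
let q : Int
  unify Bool ~ Bool
\r._ : f -> Bool
\s._ : g -> Bool
  unify f -> Bool ~ g -> Bool
  unify f ~ g
  unify Bool ~ Bool
\t._ : h -> Bool
  unify g -> Bool ~ h -> Bool
  unify g ~ h
  unify Bool ~ Bool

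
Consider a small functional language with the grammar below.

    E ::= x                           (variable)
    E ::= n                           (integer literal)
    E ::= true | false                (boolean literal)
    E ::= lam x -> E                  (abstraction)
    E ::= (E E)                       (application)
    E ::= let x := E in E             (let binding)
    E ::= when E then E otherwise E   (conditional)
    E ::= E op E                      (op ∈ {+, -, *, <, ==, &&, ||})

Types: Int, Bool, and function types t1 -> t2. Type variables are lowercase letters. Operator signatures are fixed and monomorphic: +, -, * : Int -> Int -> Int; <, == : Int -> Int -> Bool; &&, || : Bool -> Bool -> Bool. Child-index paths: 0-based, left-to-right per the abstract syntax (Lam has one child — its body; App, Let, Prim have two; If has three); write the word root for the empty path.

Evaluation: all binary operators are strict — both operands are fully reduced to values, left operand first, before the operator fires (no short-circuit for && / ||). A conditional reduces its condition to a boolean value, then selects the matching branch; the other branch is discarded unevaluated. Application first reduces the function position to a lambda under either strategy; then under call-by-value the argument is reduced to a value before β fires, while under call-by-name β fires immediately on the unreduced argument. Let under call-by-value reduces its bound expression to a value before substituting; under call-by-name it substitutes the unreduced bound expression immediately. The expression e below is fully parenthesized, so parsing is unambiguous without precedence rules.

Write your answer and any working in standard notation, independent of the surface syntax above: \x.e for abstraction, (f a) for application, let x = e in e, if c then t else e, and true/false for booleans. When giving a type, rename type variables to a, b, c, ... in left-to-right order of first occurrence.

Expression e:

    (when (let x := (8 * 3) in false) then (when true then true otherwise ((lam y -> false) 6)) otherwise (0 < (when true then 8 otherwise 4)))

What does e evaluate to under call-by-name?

Trace:
step 0: (if (let x = (8 * 3) in false) then (if true then true else ((\y.false) 6)) else (0 < (if true then 8 else 4)))
step 1: [let@0] (if false then (if true then true else ((\y.false) 6)) else (0 < (if true then 8 else 4)))
step 2: [if@root] (0 < (if true then 8 else 4))
step 3: [if@1] (0 < 8)
step 4: [delta@root] true

Answer: true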